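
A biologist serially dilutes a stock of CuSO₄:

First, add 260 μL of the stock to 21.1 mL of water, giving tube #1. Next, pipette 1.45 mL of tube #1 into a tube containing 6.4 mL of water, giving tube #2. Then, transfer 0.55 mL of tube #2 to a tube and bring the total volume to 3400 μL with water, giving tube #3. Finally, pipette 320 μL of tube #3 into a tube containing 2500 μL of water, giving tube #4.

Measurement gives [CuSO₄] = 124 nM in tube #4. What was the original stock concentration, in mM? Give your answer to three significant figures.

3.00 mM

Step 1: 260 μL + 21.1 mL = 21360 μL total → factor 21360/260 = 82.154
Step 2: 1.45 mL + 6.4 mL = 7.85 mL total → factor 7.85/1.45 = 5.4138
Step 3: 0.55 mL brought to 3400 μL → factor 3.4/0.55 = 6.1818
Step 4: 320 μL + 2500 μL = 2820 μL total → factor 2820/320 = 8.8125
Overall dilution factor = 82.154 × 5.4138 × 6.1818 × 8.8125 = 24230
Stock = 124 nM × 24230 = 3.004 × 10^6 nM = 3.00 mM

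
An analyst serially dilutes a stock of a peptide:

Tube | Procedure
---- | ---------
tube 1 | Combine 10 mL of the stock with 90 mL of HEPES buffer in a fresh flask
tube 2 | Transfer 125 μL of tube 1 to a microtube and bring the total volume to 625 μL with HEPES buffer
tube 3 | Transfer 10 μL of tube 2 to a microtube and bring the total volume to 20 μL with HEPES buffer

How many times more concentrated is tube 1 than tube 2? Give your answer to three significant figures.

5.00

Step 1: 10 mL + 90 mL = 100 mL total → factor 100/10 = 10
Step 2: 125 μL brought to 625 μL → factor 625/125 = 5
Dilution factor to tube 1 = 10; to tube 2 = 50
[tube 1]/[tube 2] = (factor to tube 2)/(factor to tube 1) = 50/10 = 5.00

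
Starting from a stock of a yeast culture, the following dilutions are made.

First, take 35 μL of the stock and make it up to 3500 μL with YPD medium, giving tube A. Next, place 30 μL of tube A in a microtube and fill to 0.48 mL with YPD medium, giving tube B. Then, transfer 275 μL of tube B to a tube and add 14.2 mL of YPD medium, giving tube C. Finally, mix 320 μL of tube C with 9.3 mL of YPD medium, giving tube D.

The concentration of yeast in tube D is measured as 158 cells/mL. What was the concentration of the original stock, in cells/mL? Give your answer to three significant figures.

4.00 × 10^8 cells/mL

Step 1: 35 μL brought to 3500 μL → factor 3500/35 = 100
Step 2: 30 μL brought to 0.48 mL → factor 480/30 = 16
Step 3: 275 μL + 14.2 mL = 14475 μL total → factor 14475/275 = 52.636
Step 4: 320 μL + 9.3 mL = 9620 μL total → factor 9620/320 = 30.062
Overall dilution factor = 100 × 16 × 52.636 × 30.062 = 2.5318 × 10^6
Stock = 158 cells/mL × 2.5318 × 10^6 = 4.00 × 10^8 cells/mL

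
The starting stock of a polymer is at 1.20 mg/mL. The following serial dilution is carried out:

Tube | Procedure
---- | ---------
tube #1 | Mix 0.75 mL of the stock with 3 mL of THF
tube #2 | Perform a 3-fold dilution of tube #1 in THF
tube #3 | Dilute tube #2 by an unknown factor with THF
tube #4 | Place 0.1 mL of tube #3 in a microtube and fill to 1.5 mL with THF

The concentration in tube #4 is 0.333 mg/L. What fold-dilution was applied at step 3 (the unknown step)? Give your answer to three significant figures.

Step 1: 0.75 mL + 3 mL = 3.75 mL total → factor 3.75/0.75 = 5
Step 2: 3-fold → factor 3
Step 3: unknown factor x
Step 4: 0.1 mL brought to 1.5 mL → factor 1.5/0.1 = 15
Product of known-step factors = 225
Overall factor = 1.20 mg/mL / (0.333 mg/L) = 3603.6
x = 3603.6 / 225 = 16.0

16.0-fold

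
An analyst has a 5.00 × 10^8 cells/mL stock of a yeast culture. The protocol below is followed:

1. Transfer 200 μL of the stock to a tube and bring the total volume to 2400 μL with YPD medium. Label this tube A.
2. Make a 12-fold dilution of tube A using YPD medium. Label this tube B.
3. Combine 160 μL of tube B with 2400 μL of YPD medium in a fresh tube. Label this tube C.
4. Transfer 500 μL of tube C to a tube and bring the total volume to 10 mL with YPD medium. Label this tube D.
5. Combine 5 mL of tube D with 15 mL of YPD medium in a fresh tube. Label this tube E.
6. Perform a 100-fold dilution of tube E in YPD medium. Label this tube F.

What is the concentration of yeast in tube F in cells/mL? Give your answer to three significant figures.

Step 1: 200 μL brought to 2400 μL → factor 2400/200 = 12
Step 2: 12-fold → factor 12
Step 3: 160 μL + 2400 μL = 2560 μL total → factor 2560/160 = 16
Step 4: 500 μL brought to 10 mL → factor 10000/500 = 20
Step 5: 5 mL + 15 mL = 20 mL total → factor 20/5 = 4
Step 6: 100-fold → factor 100
Overall dilution factor = 12 × 12 × 16 × 20 × 4 × 100 = 1.8432 × 10^7
Final = 5.00 × 10^8 cells/mL / 1.8432 × 10^7 = 27.1 cells/mL

27.1 cells/mL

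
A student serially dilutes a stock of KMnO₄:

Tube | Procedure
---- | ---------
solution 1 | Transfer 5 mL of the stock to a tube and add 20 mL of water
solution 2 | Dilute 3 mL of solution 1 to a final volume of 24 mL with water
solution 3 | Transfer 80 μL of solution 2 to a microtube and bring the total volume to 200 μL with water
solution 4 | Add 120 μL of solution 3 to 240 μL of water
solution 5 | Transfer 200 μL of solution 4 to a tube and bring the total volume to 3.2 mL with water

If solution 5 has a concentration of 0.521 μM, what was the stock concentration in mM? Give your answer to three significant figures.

Step 1: 5 mL + 20 mL = 25 mL total → factor 25/5 = 5
Step 2: 3 mL brought to 24 mL → factor 24/3 = 8
Step 3: 80 μL brought to 200 μL → factor 200/80 = 2.5
Step 4: 120 μL + 240 μL = 360 μL total → factor 360/120 = 3
Step 5: 200 μL brought to 3.2 mL → factor 3200/200 = 16
Overall dilution factor = 5 × 8 × 2.5 × 3 × 16 = 4800
Stock = 0.521 μM × 4800 = 2501 μM = 2.50 mM

2.50 mM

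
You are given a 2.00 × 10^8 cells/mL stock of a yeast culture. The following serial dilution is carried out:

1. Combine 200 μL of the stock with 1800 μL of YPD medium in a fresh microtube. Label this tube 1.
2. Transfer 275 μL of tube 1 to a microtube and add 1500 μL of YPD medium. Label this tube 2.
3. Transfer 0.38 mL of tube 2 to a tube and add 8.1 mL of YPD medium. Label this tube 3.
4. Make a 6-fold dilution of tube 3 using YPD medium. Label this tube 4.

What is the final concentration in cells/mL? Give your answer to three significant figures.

2.31 × 10^4 cells/mL

Step 1: 200 μL + 1800 μL = 2000 μL total → factor 2000/200 = 10
Step 2: 275 μL + 1500 μL = 1775 μL total → factor 1775/275 = 6.4545
Step 3: 0.38 mL + 8.1 mL = 8.48 mL total → factor 8.48/0.38 = 22.316
Step 4: 6-fold → factor 6
Overall dilution factor = 10 × 6.4545 × 22.316 × 6 = 8642.3
Final = 2.00 × 10^8 cells/mL / 8642.3 = 2.31 × 10^4 cells/mL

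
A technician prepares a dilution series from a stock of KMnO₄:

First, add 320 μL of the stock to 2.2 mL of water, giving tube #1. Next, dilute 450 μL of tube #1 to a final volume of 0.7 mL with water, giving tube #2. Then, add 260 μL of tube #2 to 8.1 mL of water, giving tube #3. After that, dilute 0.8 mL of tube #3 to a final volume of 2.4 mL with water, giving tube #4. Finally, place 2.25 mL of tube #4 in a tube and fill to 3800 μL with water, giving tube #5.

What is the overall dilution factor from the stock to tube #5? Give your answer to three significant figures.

2.00 × 10^3

Step 1: 320 μL + 2.2 mL = 2520 μL total → factor 2520/320 = 7.875
Step 2: 450 μL brought to 0.7 mL → factor 700/450 = 1.5556
Step 3: 260 μL + 8.1 mL = 8360 μL total → factor 8360/260 = 32.154
Step 4: 0.8 mL brought to 2.4 mL → factor 2.4/0.8 = 3
Step 5: 2.25 mL brought to 3800 μL → factor 3.8/2.25 = 1.6889
Overall dilution factor = 7.875 × 1.5556 × 32.154 × 3 × 1.6889 = 1995.7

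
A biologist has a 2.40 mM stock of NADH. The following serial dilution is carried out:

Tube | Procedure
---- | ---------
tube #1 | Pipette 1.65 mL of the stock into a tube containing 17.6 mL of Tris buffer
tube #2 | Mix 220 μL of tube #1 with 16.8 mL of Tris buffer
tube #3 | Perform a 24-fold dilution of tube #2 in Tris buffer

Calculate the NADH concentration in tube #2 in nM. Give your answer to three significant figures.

2.66 × 10^3 nM

Step 1: 1.65 mL + 17.6 mL = 19.25 mL total → factor 19.25/1.65 = 11.667
Step 2: 220 μL + 16.8 mL = 17020 μL total → factor 17020/220 = 77.364
Dilution factor through tube #2 = 11.667 × 77.364 = 902.58
[tube #2] = 2.40 mM / 902.58 = 0.002659 mM = 2.66 × 10^3 nM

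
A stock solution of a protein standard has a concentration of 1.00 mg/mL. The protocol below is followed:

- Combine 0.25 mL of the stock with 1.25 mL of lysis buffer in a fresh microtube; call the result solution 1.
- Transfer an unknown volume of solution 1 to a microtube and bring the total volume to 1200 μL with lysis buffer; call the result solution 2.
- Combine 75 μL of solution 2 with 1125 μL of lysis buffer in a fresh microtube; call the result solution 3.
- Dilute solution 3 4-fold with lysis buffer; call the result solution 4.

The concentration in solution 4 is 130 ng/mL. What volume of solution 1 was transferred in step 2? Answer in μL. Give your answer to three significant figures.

Step 1: 0.25 mL + 1.25 mL = 1.5 mL total → factor 1.5/0.25 = 6
Step 2: v brought to 1200 μL → factor = 1200 μL/v
Step 3: 75 μL + 1125 μL = 1200 μL total → factor 1200/75 = 16
Step 4: 4-fold → factor 4
Product of known-step factors = 384
Overall factor = 1.00 mg/mL / (130 ng/mL) = 7692.3
Step-2 factor = 7692.3 / 384 = 20.032
v = 1200 μL / 20.032 = 59.9 μL

59.9 μL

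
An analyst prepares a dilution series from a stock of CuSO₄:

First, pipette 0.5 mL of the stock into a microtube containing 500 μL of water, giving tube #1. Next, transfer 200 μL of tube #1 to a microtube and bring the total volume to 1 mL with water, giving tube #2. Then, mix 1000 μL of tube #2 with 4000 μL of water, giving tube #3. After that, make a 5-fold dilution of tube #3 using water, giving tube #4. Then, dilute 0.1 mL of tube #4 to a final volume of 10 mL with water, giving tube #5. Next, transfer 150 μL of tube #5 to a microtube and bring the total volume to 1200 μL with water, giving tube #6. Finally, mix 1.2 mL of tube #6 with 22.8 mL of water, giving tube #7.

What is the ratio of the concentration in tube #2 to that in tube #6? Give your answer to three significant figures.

2.00 × 10^4

Step 1: 0.5 mL + 500 μL = 1 mL total → factor 1/0.5 = 2
Step 2: 200 μL brought to 1 mL → factor 1000/200 = 5
Step 3: 1000 μL + 4000 μL = 5000 μL total → factor 5000/1000 = 5
Step 4: 5-fold → factor 5
Step 5: 0.1 mL brought to 10 mL → factor 10/0.1 = 100
Step 6: 150 μL brought to 1200 μL → factor 1200/150 = 8
Dilution factor to tube #2 = 10; to tube #6 = 2 × 10^5
[tube #2]/[tube #6] = (factor to tube #6)/(factor to tube #2) = 2 × 10^5/10 = 2.00 × 10^4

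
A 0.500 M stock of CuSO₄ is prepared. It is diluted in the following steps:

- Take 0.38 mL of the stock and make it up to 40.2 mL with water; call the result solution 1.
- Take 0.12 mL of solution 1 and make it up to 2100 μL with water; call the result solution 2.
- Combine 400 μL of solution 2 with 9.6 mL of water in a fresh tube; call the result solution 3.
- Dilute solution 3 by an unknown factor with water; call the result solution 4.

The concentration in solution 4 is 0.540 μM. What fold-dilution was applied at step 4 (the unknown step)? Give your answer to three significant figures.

Step 1: 0.38 mL brought to 40.2 mL → factor 40.2/0.38 = 105.79
Step 2: 0.12 mL brought to 2100 μL → factor 2.1/0.12 = 17.5
Step 3: 400 μL + 9.6 mL = 10000 μL total → factor 10000/400 = 25
Step 4: unknown factor x
Product of known-step factors = 46283
Overall factor = 0.500 M / (0.540 μM) = 9.2593 × 10^5
x = 9.2593 × 10^5 / 46283 = 20.0

20.0-fold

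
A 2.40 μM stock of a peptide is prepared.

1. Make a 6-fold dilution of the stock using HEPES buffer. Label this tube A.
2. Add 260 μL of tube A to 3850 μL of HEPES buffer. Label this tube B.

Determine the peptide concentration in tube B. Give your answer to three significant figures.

0.0253 μM

Step 1: 6-fold → factor 6
Step 2: 260 μL + 3850 μL = 4110 μL total → factor 4110/260 = 15.808
Overall dilution factor = 6 × 15.808 = 94.846
Final = 2.40 μM / 94.846 = 0.0253 μM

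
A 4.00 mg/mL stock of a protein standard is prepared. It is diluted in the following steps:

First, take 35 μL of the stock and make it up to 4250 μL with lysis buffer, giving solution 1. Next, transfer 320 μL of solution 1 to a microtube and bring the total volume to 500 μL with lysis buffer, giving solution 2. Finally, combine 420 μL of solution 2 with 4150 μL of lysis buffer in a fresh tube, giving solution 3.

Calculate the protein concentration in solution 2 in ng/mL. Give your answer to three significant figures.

2.11 × 10^4 ng/mL

Step 1: 35 μL brought to 4250 μL → factor 4250/35 = 121.43
Step 2: 320 μL brought to 500 μL → factor 500/320 = 1.5625
Dilution factor through solution 2 = 121.43 × 1.5625 = 189.73
[solution 2] = 4.00 mg/mL / 189.73 = 0.02108 mg/mL = 2.11 × 10^4 ng/mL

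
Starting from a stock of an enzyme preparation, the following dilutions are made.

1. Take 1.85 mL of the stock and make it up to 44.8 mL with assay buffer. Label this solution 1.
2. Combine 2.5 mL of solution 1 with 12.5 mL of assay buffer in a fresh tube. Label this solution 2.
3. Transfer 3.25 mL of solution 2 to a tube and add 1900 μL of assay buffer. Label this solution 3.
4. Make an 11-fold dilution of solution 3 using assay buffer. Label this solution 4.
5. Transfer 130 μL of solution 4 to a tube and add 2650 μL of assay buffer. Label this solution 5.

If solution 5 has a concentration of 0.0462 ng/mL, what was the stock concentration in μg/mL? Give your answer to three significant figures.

Step 1: 1.85 mL brought to 44.8 mL → factor 44.8/1.85 = 24.216
Step 2: 2.5 mL + 12.5 mL = 15 mL total → factor 15/2.5 = 6
Step 3: 3.25 mL + 1900 μL = 5.15 mL total → factor 5.15/3.25 = 1.5846
Step 4: 11-fold → factor 11
Step 5: 130 μL + 2650 μL = 2780 μL total → factor 2780/130 = 21.385
Overall dilution factor = 24.216 × 6 × 1.5846 × 11 × 21.385 = 54160
Stock = 0.0462 ng/mL × 54160 = 2502 ng/mL = 2.50 μg/mL

2.50 μg/mL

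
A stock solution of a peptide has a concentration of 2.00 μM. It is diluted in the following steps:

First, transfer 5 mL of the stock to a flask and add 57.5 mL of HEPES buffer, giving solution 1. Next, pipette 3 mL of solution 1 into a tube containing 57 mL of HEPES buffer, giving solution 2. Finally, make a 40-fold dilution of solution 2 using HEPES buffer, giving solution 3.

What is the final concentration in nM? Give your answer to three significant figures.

0.200 nM

Step 1: 5 mL + 57.5 mL = 62.5 mL total → factor 62.5/5 = 12.5
Step 2: 3 mL + 57 mL = 60 mL total → factor 60/3 = 20
Step 3: 40-fold → factor 40
Overall dilution factor = 12.5 × 20 × 40 = 10000
Final = 2.00 μM / 10000 = 0.0002000 μM = 0.200 nM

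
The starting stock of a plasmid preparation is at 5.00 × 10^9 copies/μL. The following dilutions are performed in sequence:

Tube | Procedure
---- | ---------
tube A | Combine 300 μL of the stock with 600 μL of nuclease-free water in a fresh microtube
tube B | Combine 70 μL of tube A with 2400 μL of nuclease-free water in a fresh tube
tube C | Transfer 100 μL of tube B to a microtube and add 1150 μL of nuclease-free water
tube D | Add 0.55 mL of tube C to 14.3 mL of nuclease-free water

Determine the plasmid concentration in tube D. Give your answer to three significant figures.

1.40 × 10^5 copies/μL

Step 1: 300 μL + 600 μL = 900 μL total → factor 900/300 = 3
Step 2: 70 μL + 2400 μL = 2470 μL total → factor 2470/70 = 35.286
Step 3: 100 μL + 1150 μL = 1250 μL total → factor 1250/100 = 12.5
Step 4: 0.55 mL + 14.3 mL = 14.85 mL total → factor 14.85/0.55 = 27
Overall dilution factor = 3 × 35.286 × 12.5 × 27 = 35727
Final = 5.00 × 10^9 copies/μL / 35727 = 1.40 × 10^5 copies/μL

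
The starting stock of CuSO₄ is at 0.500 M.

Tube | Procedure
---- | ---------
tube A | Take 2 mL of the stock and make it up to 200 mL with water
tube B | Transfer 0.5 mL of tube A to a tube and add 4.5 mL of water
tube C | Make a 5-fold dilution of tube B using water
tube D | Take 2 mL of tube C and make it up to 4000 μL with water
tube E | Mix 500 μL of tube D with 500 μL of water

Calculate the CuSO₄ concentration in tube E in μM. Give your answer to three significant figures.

25.0 μM

Step 1: 2 mL brought to 200 mL → factor 200/2 = 100
Step 2: 0.5 mL + 4.5 mL = 5 mL total → factor 5/0.5 = 10
Step 3: 5-fold → factor 5
Step 4: 2 mL brought to 4000 μL → factor 4/2 = 2
Step 5: 500 μL + 500 μL = 1000 μL total → factor 1000/500 = 2
Dilution factor through tube E = 100 × 10 × 5 × 2 × 2 = 20000
[tube E] = 0.500 M / 20000 = 2.500 × 10^-5 M = 25.0 μM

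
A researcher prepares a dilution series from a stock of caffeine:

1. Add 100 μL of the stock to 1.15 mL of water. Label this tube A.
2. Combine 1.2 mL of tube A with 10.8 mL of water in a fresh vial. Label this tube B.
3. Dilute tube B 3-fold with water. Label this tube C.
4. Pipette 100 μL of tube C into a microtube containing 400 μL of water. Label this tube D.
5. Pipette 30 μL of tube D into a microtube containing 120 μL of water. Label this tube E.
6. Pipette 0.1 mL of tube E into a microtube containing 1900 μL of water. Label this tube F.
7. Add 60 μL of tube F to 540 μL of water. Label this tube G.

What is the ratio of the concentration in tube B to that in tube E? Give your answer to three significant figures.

75.0

Step 1: 100 μL + 1.15 mL = 1250 μL total → factor 1250/100 = 12.5
Step 2: 1.2 mL + 10.8 mL = 12 mL total → factor 12/1.2 = 10
Step 3: 3-fold → factor 3
Step 4: 100 μL + 400 μL = 500 μL total → factor 500/100 = 5
Step 5: 30 μL + 120 μL = 150 μL total → factor 150/30 = 5
Dilution factor to tube B = 125; to tube E = 9375
[tube B]/[tube E] = (factor to tube E)/(factor to tube B) = 9375/125 = 75.0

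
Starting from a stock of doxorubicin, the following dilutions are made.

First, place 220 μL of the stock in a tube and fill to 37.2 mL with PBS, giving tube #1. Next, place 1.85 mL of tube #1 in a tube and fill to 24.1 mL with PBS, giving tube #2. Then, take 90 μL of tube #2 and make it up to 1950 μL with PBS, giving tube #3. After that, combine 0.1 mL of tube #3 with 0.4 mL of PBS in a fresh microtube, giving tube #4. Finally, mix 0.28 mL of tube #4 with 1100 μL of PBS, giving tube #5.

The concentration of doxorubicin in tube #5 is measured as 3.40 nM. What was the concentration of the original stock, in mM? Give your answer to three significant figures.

4.00 mM

Step 1: 220 μL brought to 37.2 mL → factor 37200/220 = 169.09
Step 2: 1.85 mL brought to 24.1 mL → factor 24.1/1.85 = 13.027
Step 3: 90 μL brought to 1950 μL → factor 1950/90 = 21.667
Step 4: 0.1 mL + 0.4 mL = 0.5 mL total → factor 0.5/0.1 = 5
Step 5: 0.28 mL + 1100 μL = 1.38 mL total → factor 1.38/0.28 = 4.9286
Overall dilution factor = 169.09 × 13.027 × 21.667 × 5 × 4.9286 = 1.1761 × 10^6
Stock = 3.40 nM × 1.1761 × 10^6 = 3.999 × 10^6 nM = 4.00 mM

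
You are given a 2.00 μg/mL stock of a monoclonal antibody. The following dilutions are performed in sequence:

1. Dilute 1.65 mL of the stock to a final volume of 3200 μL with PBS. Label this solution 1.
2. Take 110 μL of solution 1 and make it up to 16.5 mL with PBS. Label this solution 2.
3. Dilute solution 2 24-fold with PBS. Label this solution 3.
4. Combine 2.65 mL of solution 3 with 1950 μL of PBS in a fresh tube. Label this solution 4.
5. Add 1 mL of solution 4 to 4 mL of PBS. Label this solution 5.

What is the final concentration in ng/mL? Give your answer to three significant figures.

0.0330 ng/mL

Step 1: 1.65 mL brought to 3200 μL → factor 3.2/1.65 = 1.9394
Step 2: 110 μL brought to 16.5 mL → factor 16500/110 = 150
Step 3: 24-fold → factor 24
Step 4: 2.65 mL + 1950 μL = 4.6 mL total → factor 4.6/2.65 = 1.7358
Step 5: 1 mL + 4 mL = 5 mL total → factor 5/1 = 5
Overall dilution factor = 1.9394 × 150 × 24 × 1.7358 × 5 = 60597
Final = 2.00 μg/mL / 60597 = 3.300 × 10^-5 μg/mL = 0.0330 ng/mL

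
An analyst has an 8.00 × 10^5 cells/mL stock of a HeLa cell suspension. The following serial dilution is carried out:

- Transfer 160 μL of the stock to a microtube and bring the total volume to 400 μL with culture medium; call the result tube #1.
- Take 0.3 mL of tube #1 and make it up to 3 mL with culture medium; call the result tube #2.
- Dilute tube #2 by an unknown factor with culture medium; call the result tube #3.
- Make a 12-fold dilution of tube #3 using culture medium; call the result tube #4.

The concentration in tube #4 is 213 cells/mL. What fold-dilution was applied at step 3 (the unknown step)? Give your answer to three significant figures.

12.5-fold

Step 1: 160 μL brought to 400 μL → factor 400/160 = 2.5
Step 2: 0.3 mL brought to 3 mL → factor 3/0.3 = 10
Step 3: unknown factor x
Step 4: 12-fold → factor 12
Product of known-step factors = 300
Overall factor = 8.00 × 10^5 cells/mL / (213 cells/mL) = 3755.9
x = 3755.9 / 300 = 12.5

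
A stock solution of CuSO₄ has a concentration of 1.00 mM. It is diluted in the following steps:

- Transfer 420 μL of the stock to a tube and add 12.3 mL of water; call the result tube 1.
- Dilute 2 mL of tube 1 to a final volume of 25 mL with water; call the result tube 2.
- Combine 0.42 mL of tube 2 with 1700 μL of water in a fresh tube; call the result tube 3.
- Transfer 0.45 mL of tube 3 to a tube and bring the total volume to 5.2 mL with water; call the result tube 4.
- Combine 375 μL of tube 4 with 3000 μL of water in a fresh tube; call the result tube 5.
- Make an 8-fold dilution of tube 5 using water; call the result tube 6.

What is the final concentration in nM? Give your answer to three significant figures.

Step 1: 420 μL + 12.3 mL = 12720 μL total → factor 12720/420 = 30.286
Step 2: 2 mL brought to 25 mL → factor 25/2 = 12.5
Step 3: 0.42 mL + 1700 μL = 2.12 mL total → factor 2.12/0.42 = 5.0476
Step 4: 0.45 mL brought to 5.2 mL → factor 5.2/0.45 = 11.556
Step 5: 375 μL + 3000 μL = 3375 μL total → factor 3375/375 = 9
Step 6: 8-fold → factor 8
Overall dilution factor = 30.286 × 12.5 × 5.0476 × 11.556 × 9 × 8 = 1.5899 × 10^6
Final = 1.00 mM / 1.5899 × 10^6 = 6.290 × 10^-7 mM = 0.629 nM

0.629 nM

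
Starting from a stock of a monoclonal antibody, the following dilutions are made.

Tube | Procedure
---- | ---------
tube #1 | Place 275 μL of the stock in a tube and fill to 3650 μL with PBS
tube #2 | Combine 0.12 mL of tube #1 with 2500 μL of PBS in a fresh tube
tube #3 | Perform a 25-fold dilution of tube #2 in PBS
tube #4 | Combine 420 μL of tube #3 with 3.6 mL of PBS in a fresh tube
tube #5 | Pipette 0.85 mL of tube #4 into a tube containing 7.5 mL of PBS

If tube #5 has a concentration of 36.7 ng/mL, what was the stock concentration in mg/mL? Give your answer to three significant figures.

Step 1: 275 μL brought to 3650 μL → factor 3650/275 = 13.273
Step 2: 0.12 mL + 2500 μL = 2.62 mL total → factor 2.62/0.12 = 21.833
Step 3: 25-fold → factor 25
Step 4: 420 μL + 3.6 mL = 4020 μL total → factor 4020/420 = 9.5714
Step 5: 0.85 mL + 7.5 mL = 8.35 mL total → factor 8.35/0.85 = 9.8235
Overall dilution factor = 13.273 × 21.833 × 25 × 9.5714 × 9.8235 = 6.8118 × 10^5
Stock = 36.7 ng/mL × 6.8118 × 10^5 = 2.500 × 10^7 ng/mL = 25.0 mg/mL

25.0 mg/mL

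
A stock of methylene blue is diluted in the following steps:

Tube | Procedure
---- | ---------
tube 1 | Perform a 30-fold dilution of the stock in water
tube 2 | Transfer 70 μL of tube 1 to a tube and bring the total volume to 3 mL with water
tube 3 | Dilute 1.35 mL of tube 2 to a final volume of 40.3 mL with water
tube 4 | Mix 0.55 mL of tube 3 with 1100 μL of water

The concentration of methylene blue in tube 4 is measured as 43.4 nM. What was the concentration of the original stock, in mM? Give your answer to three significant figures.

5.00 mM

Step 1: 30-fold → factor 30
Step 2: 70 μL brought to 3 mL → factor 3000/70 = 42.857
Step 3: 1.35 mL brought to 40.3 mL → factor 40.3/1.35 = 29.852
Step 4: 0.55 mL + 1100 μL = 1.65 mL total → factor 1.65/0.55 = 3
Overall dilution factor = 30 × 42.857 × 29.852 × 3 = 1.1514 × 10^5
Stock = 43.4 nM × 1.1514 × 10^5 = 4.997 × 10^6 nM = 5.00 mM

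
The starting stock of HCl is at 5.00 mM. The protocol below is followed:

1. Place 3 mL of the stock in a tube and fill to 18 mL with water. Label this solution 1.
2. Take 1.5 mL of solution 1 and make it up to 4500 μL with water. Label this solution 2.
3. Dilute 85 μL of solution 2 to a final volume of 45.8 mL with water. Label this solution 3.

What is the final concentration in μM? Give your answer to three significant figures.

0.516 μM

Step 1: 3 mL brought to 18 mL → factor 18/3 = 6
Step 2: 1.5 mL brought to 4500 μL → factor 4.5/1.5 = 3
Step 3: 85 μL brought to 45.8 mL → factor 45800/85 = 538.82
Overall dilution factor = 6 × 3 × 538.82 = 9698.8
Final = 5.00 mM / 9698.8 = 0.0005155 mM = 0.516 μM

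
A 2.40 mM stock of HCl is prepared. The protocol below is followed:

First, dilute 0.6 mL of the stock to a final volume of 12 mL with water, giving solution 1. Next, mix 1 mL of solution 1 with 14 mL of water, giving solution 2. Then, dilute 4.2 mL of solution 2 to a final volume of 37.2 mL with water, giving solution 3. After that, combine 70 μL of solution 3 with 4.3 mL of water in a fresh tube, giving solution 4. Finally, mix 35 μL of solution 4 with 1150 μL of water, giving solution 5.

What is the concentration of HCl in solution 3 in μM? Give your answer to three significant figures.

Step 1: 0.6 mL brought to 12 mL → factor 12/0.6 = 20
Step 2: 1 mL + 14 mL = 15 mL total → factor 15/1 = 15
Step 3: 4.2 mL brought to 37.2 mL → factor 37.2/4.2 = 8.8571
Dilution factor through solution 3 = 20 × 15 × 8.8571 = 2657.1
[solution 3] = 2.40 mM / 2657.1 = 0.0009032 mM = 0.903 μM

0.903 μM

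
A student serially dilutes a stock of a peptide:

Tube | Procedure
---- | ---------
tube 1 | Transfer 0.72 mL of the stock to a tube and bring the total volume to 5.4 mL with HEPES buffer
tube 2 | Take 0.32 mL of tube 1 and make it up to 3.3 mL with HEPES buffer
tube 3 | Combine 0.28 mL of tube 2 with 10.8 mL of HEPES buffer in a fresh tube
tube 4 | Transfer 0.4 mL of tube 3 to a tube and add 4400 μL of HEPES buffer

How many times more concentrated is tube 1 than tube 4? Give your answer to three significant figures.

4.90 × 10^3

Step 1: 0.72 mL brought to 5.4 mL → factor 5.4/0.72 = 7.5
Step 2: 0.32 mL brought to 3.3 mL → factor 3.3/0.32 = 10.312
Step 3: 0.28 mL + 10.8 mL = 11.08 mL total → factor 11.08/0.28 = 39.571
Step 4: 0.4 mL + 4400 μL = 4.8 mL total → factor 4.8/0.4 = 12
Dilution factor to tube 1 = 7.5; to tube 4 = 36727
[tube 1]/[tube 4] = (factor to tube 4)/(factor to tube 1) = 36727/7.5 = 4.90 × 10^3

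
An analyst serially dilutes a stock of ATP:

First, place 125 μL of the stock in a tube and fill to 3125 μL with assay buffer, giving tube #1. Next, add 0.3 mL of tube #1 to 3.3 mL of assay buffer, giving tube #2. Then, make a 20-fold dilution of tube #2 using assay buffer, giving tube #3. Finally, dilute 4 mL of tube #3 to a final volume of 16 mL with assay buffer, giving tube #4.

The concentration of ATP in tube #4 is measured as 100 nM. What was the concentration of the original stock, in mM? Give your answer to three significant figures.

Step 1: 125 μL brought to 3125 μL → factor 3125/125 = 25
Step 2: 0.3 mL + 3.3 mL = 3.6 mL total → factor 3.6/0.3 = 12
Step 3: 20-fold → factor 20
Step 4: 4 mL brought to 16 mL → factor 16/4 = 4
Overall dilution factor = 25 × 12 × 20 × 4 = 24000
Stock = 100 nM × 24000 = 2.400 × 10^6 nM = 2.40 mM

2.40 mM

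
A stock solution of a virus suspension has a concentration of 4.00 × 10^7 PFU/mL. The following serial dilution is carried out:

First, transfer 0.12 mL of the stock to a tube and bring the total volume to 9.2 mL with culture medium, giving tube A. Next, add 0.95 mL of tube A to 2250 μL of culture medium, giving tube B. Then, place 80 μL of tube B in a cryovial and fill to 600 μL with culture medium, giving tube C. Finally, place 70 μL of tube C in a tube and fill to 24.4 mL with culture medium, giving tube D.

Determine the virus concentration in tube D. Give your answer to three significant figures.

Step 1: 0.12 mL brought to 9.2 mL → factor 9.2/0.12 = 76.667
Step 2: 0.95 mL + 2250 μL = 3.2 mL total → factor 3.2/0.95 = 3.3684
Step 3: 80 μL brought to 600 μL → factor 600/80 = 7.5
Step 4: 70 μL brought to 24.4 mL → factor 24400/70 = 348.57
Overall dilution factor = 76.667 × 3.3684 × 7.5 × 348.57 = 6.7513 × 10^5
Final = 4.00 × 10^7 PFU/mL / 6.7513 × 10^5 = 59.2 PFU/mL

59.2 PFU/mL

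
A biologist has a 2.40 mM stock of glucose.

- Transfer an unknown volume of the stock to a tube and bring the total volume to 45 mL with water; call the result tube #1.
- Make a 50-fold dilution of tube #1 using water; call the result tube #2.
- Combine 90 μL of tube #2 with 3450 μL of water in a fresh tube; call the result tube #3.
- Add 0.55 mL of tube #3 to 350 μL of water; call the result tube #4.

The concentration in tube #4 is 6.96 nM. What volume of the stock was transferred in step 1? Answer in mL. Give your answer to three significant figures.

Step 1: v brought to 45 mL → factor = 45 mL/v
Step 2: 50-fold → factor 50
Step 3: 90 μL + 3450 μL = 3540 μL total → factor 3540/90 = 39.333
Step 4: 0.55 mL + 350 μL = 0.9 mL total → factor 0.9/0.55 = 1.6364
Product of known-step factors = 3218.2
Overall factor = 2.40 mM / (6.96 nM) = 3.4483 × 10^5
Step-1 factor = 3.4483 × 10^5 / 3218.2 = 107.15
v = 45 mL / 107.15 = 0.420 mL

0.420 mL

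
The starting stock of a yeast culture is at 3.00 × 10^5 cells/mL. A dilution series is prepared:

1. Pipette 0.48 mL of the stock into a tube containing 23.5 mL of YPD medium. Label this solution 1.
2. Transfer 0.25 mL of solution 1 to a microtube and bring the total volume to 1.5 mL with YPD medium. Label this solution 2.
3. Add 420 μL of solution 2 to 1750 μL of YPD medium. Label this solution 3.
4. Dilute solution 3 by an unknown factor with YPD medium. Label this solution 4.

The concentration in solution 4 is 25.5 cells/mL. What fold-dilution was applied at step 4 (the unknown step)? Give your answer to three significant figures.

Step 1: 0.48 mL + 23.5 mL = 23.98 mL total → factor 23.98/0.48 = 49.958
Step 2: 0.25 mL brought to 1.5 mL → factor 1.5/0.25 = 6
Step 3: 420 μL + 1750 μL = 2170 μL total → factor 2170/420 = 5.1667
Step 4: unknown factor x
Product of known-step factors = 1548.7
Overall factor = 3.00 × 10^5 cells/mL / (25.5 cells/mL) = 11765
x = 11765 / 1548.7 = 7.60

7.60-fold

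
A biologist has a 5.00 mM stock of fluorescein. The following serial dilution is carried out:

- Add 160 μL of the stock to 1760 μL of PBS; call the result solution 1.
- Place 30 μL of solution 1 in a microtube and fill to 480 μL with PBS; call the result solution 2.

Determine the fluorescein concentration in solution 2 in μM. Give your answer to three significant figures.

Step 1: 160 μL + 1760 μL = 1920 μL total → factor 1920/160 = 12
Step 2: 30 μL brought to 480 μL → factor 480/30 = 16
Overall dilution factor = 12 × 16 = 192
Final = 5.00 mM / 192 = 0.02604 mM = 26.0 μM

26.0 μM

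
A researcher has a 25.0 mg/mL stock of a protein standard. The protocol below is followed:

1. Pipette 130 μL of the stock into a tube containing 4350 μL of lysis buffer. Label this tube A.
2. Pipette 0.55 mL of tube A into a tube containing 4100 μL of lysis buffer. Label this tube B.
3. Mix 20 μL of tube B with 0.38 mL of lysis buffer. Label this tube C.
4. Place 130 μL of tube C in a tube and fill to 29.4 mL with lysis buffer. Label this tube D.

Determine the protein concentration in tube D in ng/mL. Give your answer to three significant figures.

19.0 ng/mL

Step 1: 130 μL + 4350 μL = 4480 μL total → factor 4480/130 = 34.462
Step 2: 0.55 mL + 4100 μL = 4.65 mL total → factor 4.65/0.55 = 8.4545
Step 3: 20 μL + 0.38 mL = 400 μL total → factor 400/20 = 20
Step 4: 130 μL brought to 29.4 mL → factor 29400/130 = 226.15
Overall dilution factor = 34.462 × 8.4545 × 20 × 226.15 = 1.3178 × 10^6
Final = 25.0 mg/mL / 1.3178 × 10^6 = 1.897 × 10^-5 mg/mL = 19.0 ng/mL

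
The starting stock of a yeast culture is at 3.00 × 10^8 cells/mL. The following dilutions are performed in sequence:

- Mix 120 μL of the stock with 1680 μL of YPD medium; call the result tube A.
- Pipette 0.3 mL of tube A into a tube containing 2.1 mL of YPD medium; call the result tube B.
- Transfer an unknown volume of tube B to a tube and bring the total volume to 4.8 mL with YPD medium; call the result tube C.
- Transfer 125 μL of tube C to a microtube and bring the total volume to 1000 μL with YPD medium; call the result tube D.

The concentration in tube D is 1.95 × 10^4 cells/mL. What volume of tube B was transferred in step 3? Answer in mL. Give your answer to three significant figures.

0.300 mL

Step 1: 120 μL + 1680 μL = 1800 μL total → factor 1800/120 = 15
Step 2: 0.3 mL + 2.1 mL = 2.4 mL total → factor 2.4/0.3 = 8
Step 3: v brought to 4.8 mL → factor = 4.8 mL/v
Step 4: 125 μL brought to 1000 μL → factor 1000/125 = 8
Product of known-step factors = 960
Overall factor = 3.00 × 10^8 cells/mL / (1.95 × 10^4 cells/mL) = 15385
Step-3 factor = 15385 / 960 = 16.026
v = 4.8 mL / 16.026 = 0.300 mL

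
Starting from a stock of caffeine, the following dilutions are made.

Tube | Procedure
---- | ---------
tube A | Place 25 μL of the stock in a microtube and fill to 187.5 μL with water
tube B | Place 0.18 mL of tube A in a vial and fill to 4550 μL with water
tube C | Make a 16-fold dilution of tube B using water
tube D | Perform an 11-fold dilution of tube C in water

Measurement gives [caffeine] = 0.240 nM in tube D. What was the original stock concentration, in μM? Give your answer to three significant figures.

8.01 μM

Step 1: 25 μL brought to 187.5 μL → factor 187.5/25 = 7.5
Step 2: 0.18 mL brought to 4550 μL → factor 4.55/0.18 = 25.278
Step 3: 16-fold → factor 16
Step 4: 11-fold → factor 11
Overall dilution factor = 7.5 × 25.278 × 16 × 11 = 33367
Stock = 0.240 nM × 33367 = 8008 nM = 8.01 μM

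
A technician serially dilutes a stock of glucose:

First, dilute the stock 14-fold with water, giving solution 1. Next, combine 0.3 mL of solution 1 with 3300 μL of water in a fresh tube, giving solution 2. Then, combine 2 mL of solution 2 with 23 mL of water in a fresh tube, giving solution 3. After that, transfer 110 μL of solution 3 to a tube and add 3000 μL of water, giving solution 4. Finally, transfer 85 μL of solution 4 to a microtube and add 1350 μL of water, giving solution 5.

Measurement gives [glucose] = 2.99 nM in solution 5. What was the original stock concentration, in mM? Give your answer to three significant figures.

3.00 mM

Step 1: 14-fold → factor 14
Step 2: 0.3 mL + 3300 μL = 3.6 mL total → factor 3.6/0.3 = 12
Step 3: 2 mL + 23 mL = 25 mL total → factor 25/2 = 12.5
Step 4: 110 μL + 3000 μL = 3110 μL total → factor 3110/110 = 28.273
Step 5: 85 μL + 1350 μL = 1435 μL total → factor 1435/85 = 16.882
Overall dilution factor = 14 × 12 × 12.5 × 28.273 × 16.882 = 1.0024 × 10^6
Stock = 2.99 nM × 1.0024 × 10^6 = 2.997 × 10^6 nM = 3.00 mM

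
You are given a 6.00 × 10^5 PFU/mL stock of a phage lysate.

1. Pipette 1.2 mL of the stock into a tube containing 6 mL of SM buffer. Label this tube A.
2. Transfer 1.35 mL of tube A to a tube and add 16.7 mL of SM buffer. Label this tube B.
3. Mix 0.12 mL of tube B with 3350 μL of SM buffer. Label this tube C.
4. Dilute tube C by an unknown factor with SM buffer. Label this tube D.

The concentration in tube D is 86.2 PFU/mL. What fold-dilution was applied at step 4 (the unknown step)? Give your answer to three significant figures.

Step 1: 1.2 mL + 6 mL = 7.2 mL total → factor 7.2/1.2 = 6
Step 2: 1.35 mL + 16.7 mL = 18.05 mL total → factor 18.05/1.35 = 13.37
Step 3: 0.12 mL + 3350 μL = 3.47 mL total → factor 3.47/0.12 = 28.917
Step 4: unknown factor x
Product of known-step factors = 2319.8
Overall factor = 6.00 × 10^5 PFU/mL / (86.2 PFU/mL) = 6960.6
x = 6960.6 / 2319.8 = 3.00

3.00-fold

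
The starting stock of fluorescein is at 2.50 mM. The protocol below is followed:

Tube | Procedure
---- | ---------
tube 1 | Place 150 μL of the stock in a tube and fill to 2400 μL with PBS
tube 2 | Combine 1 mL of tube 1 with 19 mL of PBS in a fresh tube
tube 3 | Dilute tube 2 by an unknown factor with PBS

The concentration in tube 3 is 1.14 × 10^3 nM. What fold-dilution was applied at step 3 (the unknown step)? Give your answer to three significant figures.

6.85-fold

Step 1: 150 μL brought to 2400 μL → factor 2400/150 = 16
Step 2: 1 mL + 19 mL = 20 mL total → factor 20/1 = 20
Step 3: unknown factor x
Product of known-step factors = 320
Overall factor = 2.50 mM / (1.14 × 10^3 nM) = 2193
x = 2193 / 320 = 6.85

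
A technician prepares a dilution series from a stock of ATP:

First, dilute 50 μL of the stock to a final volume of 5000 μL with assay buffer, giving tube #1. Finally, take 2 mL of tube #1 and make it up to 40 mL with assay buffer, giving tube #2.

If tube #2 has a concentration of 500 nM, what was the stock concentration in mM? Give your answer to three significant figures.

1.00 mM

Step 1: 50 μL brought to 5000 μL → factor 5000/50 = 100
Step 2: 2 mL brought to 40 mL → factor 40/2 = 20
Overall dilution factor = 100 × 20 = 2000
Stock = 500 nM × 2000 = 1.000 × 10^6 nM = 1.00 mM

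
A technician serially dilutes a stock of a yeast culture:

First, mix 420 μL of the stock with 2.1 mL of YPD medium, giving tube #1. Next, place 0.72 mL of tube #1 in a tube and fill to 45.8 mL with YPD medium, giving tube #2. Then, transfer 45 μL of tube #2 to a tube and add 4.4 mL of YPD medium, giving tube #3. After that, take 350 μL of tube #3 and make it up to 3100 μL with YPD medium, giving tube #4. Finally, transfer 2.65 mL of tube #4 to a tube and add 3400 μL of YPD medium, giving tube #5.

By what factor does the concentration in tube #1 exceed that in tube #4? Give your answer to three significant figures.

5.57 × 10^4

Step 1: 420 μL + 2.1 mL = 2520 μL total → factor 2520/420 = 6
Step 2: 0.72 mL brought to 45.8 mL → factor 45.8/0.72 = 63.611
Step 3: 45 μL + 4.4 mL = 4445 μL total → factor 4445/45 = 98.778
Step 4: 350 μL brought to 3100 μL → factor 3100/350 = 8.8571
Dilution factor to tube #1 = 6; to tube #4 = 3.3392 × 10^5
[tube #1]/[tube #4] = (factor to tube #4)/(factor to tube #1) = 3.3392 × 10^5/6 = 5.57 × 10^4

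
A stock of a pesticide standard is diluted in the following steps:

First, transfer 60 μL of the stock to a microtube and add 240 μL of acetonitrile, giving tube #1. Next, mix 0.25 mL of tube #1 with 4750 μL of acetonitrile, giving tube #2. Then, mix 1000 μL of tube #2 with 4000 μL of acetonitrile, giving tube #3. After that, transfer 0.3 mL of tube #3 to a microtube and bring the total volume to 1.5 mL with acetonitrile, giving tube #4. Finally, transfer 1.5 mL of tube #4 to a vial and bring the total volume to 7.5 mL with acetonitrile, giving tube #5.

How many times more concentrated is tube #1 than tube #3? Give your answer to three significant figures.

Step 1: 60 μL + 240 μL = 300 μL total → factor 300/60 = 5
Step 2: 0.25 mL + 4750 μL = 5 mL total → factor 5/0.25 = 20
Step 3: 1000 μL + 4000 μL = 5000 μL total → factor 5000/1000 = 5
Dilution factor to tube #1 = 5; to tube #3 = 500
[tube #1]/[tube #3] = (factor to tube #3)/(factor to tube #1) = 500/5 = 100

100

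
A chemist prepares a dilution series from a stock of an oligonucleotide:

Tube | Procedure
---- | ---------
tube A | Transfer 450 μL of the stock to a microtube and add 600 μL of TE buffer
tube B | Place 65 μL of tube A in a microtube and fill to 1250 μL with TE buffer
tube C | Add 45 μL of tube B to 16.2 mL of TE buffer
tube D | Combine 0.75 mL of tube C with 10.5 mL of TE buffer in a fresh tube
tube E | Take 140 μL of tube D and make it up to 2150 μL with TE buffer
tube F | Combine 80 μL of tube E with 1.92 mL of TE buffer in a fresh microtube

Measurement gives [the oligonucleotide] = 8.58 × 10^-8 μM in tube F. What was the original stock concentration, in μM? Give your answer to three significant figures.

8.00 μM

Step 1: 450 μL + 600 μL = 1050 μL total → factor 1050/450 = 2.3333
Step 2: 65 μL brought to 1250 μL → factor 1250/65 = 19.231
Step 3: 45 μL + 16.2 mL = 16245 μL total → factor 16245/45 = 361
Step 4: 0.75 mL + 10.5 mL = 11.25 mL total → factor 11.25/0.75 = 15
Step 5: 140 μL brought to 2150 μL → factor 2150/140 = 15.357
Step 6: 80 μL + 1.92 mL = 2000 μL total → factor 2000/80 = 25
Overall dilution factor = 2.3333 × 19.231 × 361 × 15 × 15.357 × 25 = 9.3287 × 10^7
Stock = 8.58 × 10^-8 μM × 9.3287 × 10^7 = 8.00 μM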